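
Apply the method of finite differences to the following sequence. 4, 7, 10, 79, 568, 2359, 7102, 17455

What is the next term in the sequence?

37324

First differences: 3, 3, 69, 489, 1791, 4743, 10353
Second differences: 0, 66, 420, 1302, 2952, 5610
Third differences: 66, 354, 882, 1650, 2658
Fourth differences: 288, 528, 768, 1008
Fifth differences: 240, 240, 240
The fifth differences are constant (240).
1008 + 240 = 1248;  2658 + 1248 = 3906;  5610 + 3906 = 9516;  10353 + 9516 = 19869;  17455 + 19869 = 37324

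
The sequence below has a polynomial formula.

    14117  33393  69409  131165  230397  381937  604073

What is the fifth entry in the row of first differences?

151540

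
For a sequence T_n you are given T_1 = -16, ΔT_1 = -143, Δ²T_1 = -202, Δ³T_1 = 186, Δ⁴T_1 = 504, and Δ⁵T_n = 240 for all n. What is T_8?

23931

Build the table forward from the leading diagonal:
Δ⁵: 240  240  240  240  240  240  240  240
Δ⁴: 504  744  984  1224  1464  1704  1944  2184
Δ³: 186  690  1434  2418  3642  5106  6810  8754
Δ²: -202  -16  674  2108  4526  8168  13274  20084
Δ: -143  -345  -361  313  2421  6947  15115  28389
T: -16  -159  -504  -865  -552  1869  8816  23931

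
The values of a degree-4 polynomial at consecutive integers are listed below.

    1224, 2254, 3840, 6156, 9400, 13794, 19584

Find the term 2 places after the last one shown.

36456

1030  1586  2316  3244  4394  5790
556  730  928  1150  1396
174  198  222  246
24  24  24
The fourth differences are constant (24).
246 + 24 = 270;  1396 + 270 = 1666;  5790 + 1666 = 7456;  19584 + 7456 = 27040
270 + 24 = 294;  1666 + 294 = 1960;  7456 + 1960 = 9416;  27040 + 9416 = 36456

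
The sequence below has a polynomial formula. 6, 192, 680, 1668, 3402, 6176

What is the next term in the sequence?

Δ: 186, 488, 988, 1734, 2774
Δ²: 302, 500, 746, 1040
Δ³: 198, 246, 294
Δ⁴: 48, 48
Fourth differences constant at 48.
294 + 48 = 342;  1040 + 342 = 1382;  2774 + 1382 = 4156;  6176 + 4156 = 10332

10332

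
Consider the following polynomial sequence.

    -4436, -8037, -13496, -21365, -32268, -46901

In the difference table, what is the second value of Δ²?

D1: -3601, -5459, -7869, -10903, -14633
D2: -1858, -2410, -3034, -3730
D3: -552, -624, -696
D4: -72, -72

-2410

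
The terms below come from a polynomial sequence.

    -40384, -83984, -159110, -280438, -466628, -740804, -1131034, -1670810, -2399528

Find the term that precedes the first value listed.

-17138

First differences: -43600, -75126, -121328, -186190, -274176, -390230, -539776, -728718
Second differences: -31526, -46202, -64862, -87986, -116054, -149546, -188942
Third differences: -14676, -18660, -23124, -28068, -33492, -39396
Fourth differences: -3984, -4464, -4944, -5424, -5904
Fifth differences: -480, -480, -480, -480
The fifth differences are constant at -480.
Work back: -3984 + 480 = -3504;  -14676 + 3504 = -11172;  -31526 + 11172 = -20354;  -43600 + 20354 = -23246;  -40384 + 23246 = -17138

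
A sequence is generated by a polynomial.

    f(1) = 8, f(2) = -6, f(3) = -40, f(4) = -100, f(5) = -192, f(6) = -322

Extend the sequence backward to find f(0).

8

-14, -34, -60, -92, -130
-20, -26, -32, -38
-6, -6, -6
The third differences are constant at -6.
Work back: -20 + 6 = -14;  -14 + 14 = 0;  8 + 0 = 8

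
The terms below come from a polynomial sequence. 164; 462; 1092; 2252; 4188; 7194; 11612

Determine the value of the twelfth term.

298, 630, 1160, 1936, 3006, 4418
332, 530, 776, 1070, 1412
198, 246, 294, 342
48, 48, 48
Constant fourth difference = 48, so extend:
342 + 48 = 390;  1412 + 390 = 1802;  4418 + 1802 = 6220;  11612 + 6220 = 17832
390 + 48 = 438;  1802 + 438 = 2240;  6220 + 2240 = 8460;  17832 + 8460 = 26292
438 + 48 = 486;  2240 + 486 = 2726;  8460 + 2726 = 11186;  26292 + 11186 = 37478
486 + 48 = 534;  2726 + 534 = 3260;  11186 + 3260 = 14446;  37478 + 14446 = 51924
534 + 48 = 582;  3260 + 582 = 3842;  14446 + 3842 = 18288;  51924 + 18288 = 70212

70212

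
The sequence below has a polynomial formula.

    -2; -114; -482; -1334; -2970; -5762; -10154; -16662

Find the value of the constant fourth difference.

-72

Δ: -112, -368, -852, -1636, -2792, -4392, -6508
Δ²: -256, -484, -784, -1156, -1600, -2116
Δ³: -228, -300, -372, -444, -516
Δ⁴: -72, -72, -72, -72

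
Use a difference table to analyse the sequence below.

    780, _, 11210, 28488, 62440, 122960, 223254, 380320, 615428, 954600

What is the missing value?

Using the last 8 terms:
D1: 17278  33952  60520  100294  157066  235108  339172
D2: 16674  26568  39774  56772  78042  104064
D3: 9894  13206  16998  21270  26022
D4: 3312  3792  4272  4752
D5: 480  480  480
Constant fifth difference = 480.
Extend backward: 3312 − 480 = 2832;  9894 − 2832 = 7062;  16674 − 7062 = 9612;  17278 − 9612 = 7666;  11210 − 7666 = 3544

3544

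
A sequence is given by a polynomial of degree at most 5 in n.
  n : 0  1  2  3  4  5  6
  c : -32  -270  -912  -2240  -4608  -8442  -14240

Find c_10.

First differences: -238  -642  -1328  -2368  -3834  -5798
Second differences: -404  -686  -1040  -1466  -1964
Third differences: -282  -354  -426  -498
Fourth differences: -72  -72  -72
Fourth differences constant at -72.
-498 − 72 = -570;  -1964 − 570 = -2534;  -5798 − 2534 = -8332;  -14240 − 8332 = -22572
-570 − 72 = -642;  -2534 − 642 = -3176;  -8332 − 3176 = -11508;  -22572 − 11508 = -34080
-642 − 72 = -714;  -3176 − 714 = -3890;  -11508 − 3890 = -15398;  -34080 − 15398 = -49478
-714 − 72 = -786;  -3890 − 786 = -4676;  -15398 − 4676 = -20074;  -49478 − 20074 = -69552

-69552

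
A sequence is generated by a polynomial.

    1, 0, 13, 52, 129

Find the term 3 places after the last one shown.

-1, 13, 39, 77
14, 26, 38
12, 12
Third differences constant at 12.
38 + 12 = 50;  77 + 50 = 127;  129 + 127 = 256
50 + 12 = 62;  127 + 62 = 189;  256 + 189 = 445
62 + 12 = 74;  189 + 74 = 263;  445 + 263 = 708

708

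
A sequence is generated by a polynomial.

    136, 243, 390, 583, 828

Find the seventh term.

1498

First differences: 107  147  193  245
Second differences: 40  46  52
Third differences: 6  6
Constant third difference = 6, so extend:
52 + 6 = 58;  245 + 58 = 303;  828 + 303 = 1131
58 + 6 = 64;  303 + 64 = 367;  1131 + 367 = 1498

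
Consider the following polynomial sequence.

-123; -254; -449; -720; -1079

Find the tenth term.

-131, -195, -271, -359
-64, -76, -88
-12, -12
Third differences constant at -12.
-88 − 12 = -100;  -359 − 100 = -459;  -1079 − 459 = -1538
-100 − 12 = -112;  -459 − 112 = -571;  -1538 − 571 = -2109
-112 − 12 = -124;  -571 − 124 = -695;  -2109 − 695 = -2804
-124 − 12 = -136;  -695 − 136 = -831;  -2804 − 831 = -3635
-136 − 12 = -148;  -831 − 148 = -979;  -3635 − 979 = -4614

-4614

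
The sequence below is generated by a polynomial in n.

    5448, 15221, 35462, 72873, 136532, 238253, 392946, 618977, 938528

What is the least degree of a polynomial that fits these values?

5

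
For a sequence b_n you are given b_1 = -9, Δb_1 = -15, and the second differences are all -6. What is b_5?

-105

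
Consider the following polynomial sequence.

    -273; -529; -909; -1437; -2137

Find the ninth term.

-7137

First differences: -256 , -380 , -528 , -700
Second differences: -124 , -148 , -172
Third differences: -24 , -24
Constant third difference = -24, so extend:
-172 − 24 = -196;  -700 − 196 = -896;  -2137 − 896 = -3033
-196 − 24 = -220;  -896 − 220 = -1116;  -3033 − 1116 = -4149
-220 − 24 = -244;  -1116 − 244 = -1360;  -4149 − 1360 = -5509
-244 − 24 = -268;  -1360 − 268 = -1628;  -5509 − 1628 = -7137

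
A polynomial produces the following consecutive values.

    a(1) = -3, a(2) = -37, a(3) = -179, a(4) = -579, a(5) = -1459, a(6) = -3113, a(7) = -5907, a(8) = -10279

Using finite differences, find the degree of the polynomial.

-34, -142, -400, -880, -1654, -2794, -4372
-108, -258, -480, -774, -1140, -1578
-150, -222, -294, -366, -438
-72, -72, -72, -72
The fourth differences are constant, so the polynomial has degree 4.

4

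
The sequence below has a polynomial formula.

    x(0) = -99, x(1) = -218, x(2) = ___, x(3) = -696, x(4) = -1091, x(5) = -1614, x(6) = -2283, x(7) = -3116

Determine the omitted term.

Using the last 5 terms:
First differences: -395, -523, -669, -833
Second differences: -128, -146, -164
Third differences: -18, -18
Constant third difference = -18.
Extend backward: -128 + 18 = -110;  -395 + 110 = -285;  -696 + 285 = -411

-411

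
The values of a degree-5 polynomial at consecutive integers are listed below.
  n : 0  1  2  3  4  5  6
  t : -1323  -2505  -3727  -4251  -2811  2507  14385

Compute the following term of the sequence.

36393

Δ: -1182, -1222, -524, 1440, 5318, 11878
Δ²: -40, 698, 1964, 3878, 6560
Δ³: 738, 1266, 1914, 2682
Δ⁴: 528, 648, 768
Δ⁵: 120, 120
The fifth differences are constant (120).
768 + 120 = 888;  2682 + 888 = 3570;  6560 + 3570 = 10130;  11878 + 10130 = 22008;  14385 + 22008 = 36393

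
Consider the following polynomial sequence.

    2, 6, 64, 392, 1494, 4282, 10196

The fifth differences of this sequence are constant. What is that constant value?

120

Δ: 4, 58, 328, 1102, 2788, 5914
Δ²: 54, 270, 774, 1686, 3126
Δ³: 216, 504, 912, 1440
Δ⁴: 288, 408, 528
Δ⁵: 120, 120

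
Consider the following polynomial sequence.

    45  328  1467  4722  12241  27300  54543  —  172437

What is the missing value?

Using the first 7 terms:
Δ: 283  1139  3255  7519  15059  27243
Δ²: 856  2116  4264  7540  12184
Δ³: 1260  2148  3276  4644
Δ⁴: 888  1128  1368
Δ⁵: 240  240
Constant fifth difference = 240.
Extend forward: 1368 + 240 = 1608;  4644 + 1608 = 6252;  12184 + 6252 = 18436;  27243 + 18436 = 45679;  54543 + 45679 = 100222

100222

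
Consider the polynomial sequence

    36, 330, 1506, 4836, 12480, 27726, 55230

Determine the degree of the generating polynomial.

5

294, 1176, 3330, 7644, 15246, 27504
882, 2154, 4314, 7602, 12258
1272, 2160, 3288, 4656
888, 1128, 1368
240, 240
The fifth differences are constant, so the polynomial has degree 5.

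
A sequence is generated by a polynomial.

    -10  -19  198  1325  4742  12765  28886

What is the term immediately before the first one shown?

-3

Δ: -9  217  1127  3417  8023  16121
Δ²: 226  910  2290  4606  8098
Δ³: 684  1380  2316  3492
Δ⁴: 696  936  1176
Δ⁵: 240  240
The fifth differences are constant at 240.
Work back: 696 − 240 = 456;  684 − 456 = 228;  226 − 228 = -2;  -9 + 2 = -7;  -10 + 7 = -3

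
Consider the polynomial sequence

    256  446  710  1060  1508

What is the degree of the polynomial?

190, 264, 350, 448
74, 86, 98
12, 12
The third differences are constant, so the polynomial has degree 3.

3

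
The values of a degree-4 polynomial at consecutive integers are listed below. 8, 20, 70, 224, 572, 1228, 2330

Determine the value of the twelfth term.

D1: 12, 50, 154, 348, 656, 1102
D2: 38, 104, 194, 308, 446
D3: 66, 90, 114, 138
D4: 24, 24, 24
The fourth differences are constant (24).
138 + 24 = 162;  446 + 162 = 608;  1102 + 608 = 1710;  2330 + 1710 = 4040
162 + 24 = 186;  608 + 186 = 794;  1710 + 794 = 2504;  4040 + 2504 = 6544
186 + 24 = 210;  794 + 210 = 1004;  2504 + 1004 = 3508;  6544 + 3508 = 10052
210 + 24 = 234;  1004 + 234 = 1238;  3508 + 1238 = 4746;  10052 + 4746 = 14798
234 + 24 = 258;  1238 + 258 = 1496;  4746 + 1496 = 6242;  14798 + 6242 = 21040

21040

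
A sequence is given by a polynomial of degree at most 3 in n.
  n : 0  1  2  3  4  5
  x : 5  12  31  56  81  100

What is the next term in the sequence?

First differences: 7  19  25  25  19
Second differences: 12  6  0  -6
Third differences: -6  -6  -6
The third differences are constant (-6).
-6 − 6 = -12;  19 − 12 = 7;  100 + 7 = 107

107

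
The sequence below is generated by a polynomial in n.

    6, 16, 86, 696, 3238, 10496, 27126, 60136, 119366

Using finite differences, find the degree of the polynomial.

5

Δ: 10, 70, 610, 2542, 7258, 16630, 33010, 59230
Δ²: 60, 540, 1932, 4716, 9372, 16380, 26220
Δ³: 480, 1392, 2784, 4656, 7008, 9840
Δ⁴: 912, 1392, 1872, 2352, 2832
Δ⁵: 480, 480, 480, 480
The fifth differences are constant, so the polynomial has degree 5.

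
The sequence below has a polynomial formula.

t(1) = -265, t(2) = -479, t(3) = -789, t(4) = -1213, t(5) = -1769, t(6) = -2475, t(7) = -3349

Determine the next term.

-4409

First differences: -214 , -310 , -424 , -556 , -706 , -874
Second differences: -96 , -114 , -132 , -150 , -168
Third differences: -18 , -18 , -18 , -18
The third differences are constant (-18).
-168 − 18 = -186;  -874 − 186 = -1060;  -3349 − 1060 = -4409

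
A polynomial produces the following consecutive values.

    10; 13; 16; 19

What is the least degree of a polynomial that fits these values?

1

First differences: 3, 3, 3
The first differences are constant, so the polynomial has degree 1.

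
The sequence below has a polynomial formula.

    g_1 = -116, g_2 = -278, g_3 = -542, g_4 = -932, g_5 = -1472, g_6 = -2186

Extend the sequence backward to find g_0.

-32

Δ: -162, -264, -390, -540, -714
Δ²: -102, -126, -150, -174
Δ³: -24, -24, -24
The third differences are constant at -24.
Work back: -102 + 24 = -78;  -162 + 78 = -84;  -116 + 84 = -32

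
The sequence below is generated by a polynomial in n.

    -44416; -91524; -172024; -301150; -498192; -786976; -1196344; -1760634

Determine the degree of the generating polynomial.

5

-47108, -80500, -129126, -197042, -288784, -409368, -564290
-33392, -48626, -67916, -91742, -120584, -154922
-15234, -19290, -23826, -28842, -34338
-4056, -4536, -5016, -5496
-480, -480, -480
The fifth differences are constant, so the polynomial has degree 5.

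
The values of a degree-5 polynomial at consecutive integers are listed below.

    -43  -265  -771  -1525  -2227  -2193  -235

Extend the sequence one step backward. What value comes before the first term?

3

-222, -506, -754, -702, 34, 1958
-284, -248, 52, 736, 1924
36, 300, 684, 1188
264, 384, 504
120, 120
The fifth differences are constant at 120.
Work back: 264 − 120 = 144;  36 − 144 = -108;  -284 + 108 = -176;  -222 + 176 = -46;  -43 + 46 = 3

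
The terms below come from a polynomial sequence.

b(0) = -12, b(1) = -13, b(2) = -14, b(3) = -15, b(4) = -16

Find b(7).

-19

-1  -1  -1  -1
The first differences are constant (-1).
-16 − 1 = -17
-17 − 1 = -18
-18 − 1 = -19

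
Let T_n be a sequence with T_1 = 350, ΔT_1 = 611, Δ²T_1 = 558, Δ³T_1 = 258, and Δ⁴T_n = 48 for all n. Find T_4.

4115

Build the table forward from the leading diagonal:
D4: 48  48  48  48
D3: 258  306  354  402
D2: 558  816  1122  1476
D1: 611  1169  1985  3107
T: 350  961  2130  4115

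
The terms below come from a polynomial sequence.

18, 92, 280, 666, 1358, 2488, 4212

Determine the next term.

D1: 74 , 188 , 386 , 692 , 1130 , 1724
D2: 114 , 198 , 306 , 438 , 594
D3: 84 , 108 , 132 , 156
D4: 24 , 24 , 24
Fourth differences constant at 24.
156 + 24 = 180;  594 + 180 = 774;  1724 + 774 = 2498;  4212 + 2498 = 6710

6710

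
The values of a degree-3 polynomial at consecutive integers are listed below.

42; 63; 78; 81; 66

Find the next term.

21, 15, 3, -15
-6, -12, -18
-6, -6
The third differences are constant (-6).
-18 − 6 = -24;  -15 − 24 = -39;  66 − 39 = 27

27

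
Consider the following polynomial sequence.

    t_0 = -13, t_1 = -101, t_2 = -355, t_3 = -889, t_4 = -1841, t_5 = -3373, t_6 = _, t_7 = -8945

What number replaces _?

-5671

Using the first 6 terms:
D1: -88, -254, -534, -952, -1532
D2: -166, -280, -418, -580
D3: -114, -138, -162
D4: -24, -24
Constant fourth difference = -24.
Extend forward: -162 − 24 = -186;  -580 − 186 = -766;  -1532 − 766 = -2298;  -3373 − 2298 = -5671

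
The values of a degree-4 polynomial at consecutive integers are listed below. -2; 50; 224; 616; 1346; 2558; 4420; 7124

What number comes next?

10886

Δ: 52, 174, 392, 730, 1212, 1862, 2704
Δ²: 122, 218, 338, 482, 650, 842
Δ³: 96, 120, 144, 168, 192
Δ⁴: 24, 24, 24, 24
Constant fourth difference = 24, so extend:
192 + 24 = 216;  842 + 216 = 1058;  2704 + 1058 = 3762;  7124 + 3762 = 10886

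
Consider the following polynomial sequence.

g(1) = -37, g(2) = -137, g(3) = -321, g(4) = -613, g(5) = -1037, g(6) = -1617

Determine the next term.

-100  -184  -292  -424  -580
-84  -108  -132  -156
-24  -24  -24
Third differences constant at -24.
-156 − 24 = -180;  -580 − 180 = -760;  -1617 − 760 = -2377

-2377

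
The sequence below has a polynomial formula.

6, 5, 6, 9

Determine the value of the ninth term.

54

-1  1  3
2  2
Second differences constant at 2.
3 + 2 = 5;  9 + 5 = 14
5 + 2 = 7;  14 + 7 = 21
7 + 2 = 9;  21 + 9 = 30
9 + 2 = 11;  30 + 11 = 41
11 + 2 = 13;  41 + 13 = 54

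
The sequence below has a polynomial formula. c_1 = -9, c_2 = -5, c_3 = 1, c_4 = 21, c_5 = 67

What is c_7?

285

First differences: 4  6  20  46
Second differences: 2  14  26
Third differences: 12  12
The third differences are constant (12).
26 + 12 = 38;  46 + 38 = 84;  67 + 84 = 151
38 + 12 = 50;  84 + 50 = 134;  151 + 134 = 285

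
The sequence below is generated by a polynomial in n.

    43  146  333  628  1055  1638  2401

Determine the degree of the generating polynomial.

Δ: 103, 187, 295, 427, 583, 763
Δ²: 84, 108, 132, 156, 180
Δ³: 24, 24, 24, 24
The third differences are constant, so the polynomial has degree 3.

3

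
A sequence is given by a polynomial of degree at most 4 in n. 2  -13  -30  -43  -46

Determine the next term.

-33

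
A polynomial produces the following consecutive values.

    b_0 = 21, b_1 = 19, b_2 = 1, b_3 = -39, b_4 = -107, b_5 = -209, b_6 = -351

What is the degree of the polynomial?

3

Δ: -2, -18, -40, -68, -102, -142
Δ²: -16, -22, -28, -34, -40
Δ³: -6, -6, -6, -6
The third differences are constant, so the polynomial has degree 3.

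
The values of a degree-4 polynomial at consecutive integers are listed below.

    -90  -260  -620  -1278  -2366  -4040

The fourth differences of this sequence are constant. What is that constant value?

-24

Δ: -170, -360, -658, -1088, -1674
Δ²: -190, -298, -430, -586
Δ³: -108, -132, -156
Δ⁴: -24, -24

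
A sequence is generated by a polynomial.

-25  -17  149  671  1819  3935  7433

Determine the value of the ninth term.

20591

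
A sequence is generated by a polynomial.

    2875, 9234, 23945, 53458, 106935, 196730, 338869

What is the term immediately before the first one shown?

6359, 14711, 29513, 53477, 89795, 142139
8352, 14802, 23964, 36318, 52344
6450, 9162, 12354, 16026
2712, 3192, 3672
480, 480
The fifth differences are constant at 480.
Work back: 2712 − 480 = 2232;  6450 − 2232 = 4218;  8352 − 4218 = 4134;  6359 − 4134 = 2225;  2875 − 2225 = 650

650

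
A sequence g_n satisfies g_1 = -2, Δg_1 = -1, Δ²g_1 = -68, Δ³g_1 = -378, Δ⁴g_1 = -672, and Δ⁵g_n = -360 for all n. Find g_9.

Build the table forward from the leading diagonal:
Δ⁵: -360, -360, -360, -360, -360, -360, -360, -360, -360
Δ⁴: -672, -1032, -1392, -1752, -2112, -2472, -2832, -3192, -3552
Δ³: -378, -1050, -2082, -3474, -5226, -7338, -9810, -12642, -15834
Δ²: -68, -446, -1496, -3578, -7052, -12278, -19616, -29426, -42068
Δ: -1, -69, -515, -2011, -5589, -12641, -24919, -44535, -73961
g: -2, -3, -72, -587, -2598, -8187, -20828, -45747, -90282

-90282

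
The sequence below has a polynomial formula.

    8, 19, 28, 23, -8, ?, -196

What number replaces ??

-77

Using the first 5 terms:
11, 9, -5, -31
-2, -14, -26
-12, -12
Constant third difference = -12.
Extend forward: -26 − 12 = -38;  -31 − 38 = -69;  -8 − 69 = -77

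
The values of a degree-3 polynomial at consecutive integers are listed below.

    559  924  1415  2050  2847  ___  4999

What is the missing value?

Using the first 5 terms:
Δ: 365, 491, 635, 797
Δ²: 126, 144, 162
Δ³: 18, 18
Constant third difference = 18.
Extend forward: 162 + 18 = 180;  797 + 180 = 977;  2847 + 977 = 3824

3824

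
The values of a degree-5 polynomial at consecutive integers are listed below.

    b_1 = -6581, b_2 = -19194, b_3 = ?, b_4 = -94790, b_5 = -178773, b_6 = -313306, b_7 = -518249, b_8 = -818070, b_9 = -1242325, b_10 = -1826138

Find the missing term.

-45625

Using the last 7 terms:
Δ: -83983, -134533, -204943, -299821, -424255, -583813
Δ²: -50550, -70410, -94878, -124434, -159558
Δ³: -19860, -24468, -29556, -35124
Δ⁴: -4608, -5088, -5568
Δ⁵: -480, -480
Constant fifth difference = -480.
Extend backward: -4608 + 480 = -4128;  -19860 + 4128 = -15732;  -50550 + 15732 = -34818;  -83983 + 34818 = -49165;  -94790 + 49165 = -45625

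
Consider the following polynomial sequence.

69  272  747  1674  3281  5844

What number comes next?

First differences: 203 , 475 , 927 , 1607 , 2563
Second differences: 272 , 452 , 680 , 956
Third differences: 180 , 228 , 276
Fourth differences: 48 , 48
Fourth differences constant at 48.
276 + 48 = 324;  956 + 324 = 1280;  2563 + 1280 = 3843;  5844 + 3843 = 9687

9687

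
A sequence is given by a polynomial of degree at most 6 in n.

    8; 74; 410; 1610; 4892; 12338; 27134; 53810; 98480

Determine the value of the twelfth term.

430394

First differences: 66  336  1200  3282  7446  14796  26676  44670
Second differences: 270  864  2082  4164  7350  11880  17994
Third differences: 594  1218  2082  3186  4530  6114
Fourth differences: 624  864  1104  1344  1584
Fifth differences: 240  240  240  240
Fifth differences constant at 240.
1584 + 240 = 1824;  6114 + 1824 = 7938;  17994 + 7938 = 25932;  44670 + 25932 = 70602;  98480 + 70602 = 169082
1824 + 240 = 2064;  7938 + 2064 = 10002;  25932 + 10002 = 35934;  70602 + 35934 = 106536;  169082 + 106536 = 275618
2064 + 240 = 2304;  10002 + 2304 = 12306;  35934 + 12306 = 48240;  106536 + 48240 = 154776;  275618 + 154776 = 430394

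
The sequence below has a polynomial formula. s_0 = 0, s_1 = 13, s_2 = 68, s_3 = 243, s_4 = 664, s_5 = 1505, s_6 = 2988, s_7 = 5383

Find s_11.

31163

13 , 55 , 175 , 421 , 841 , 1483 , 2395
42 , 120 , 246 , 420 , 642 , 912
78 , 126 , 174 , 222 , 270
48 , 48 , 48 , 48
Constant fourth difference = 48, so extend:
270 + 48 = 318;  912 + 318 = 1230;  2395 + 1230 = 3625;  5383 + 3625 = 9008
318 + 48 = 366;  1230 + 366 = 1596;  3625 + 1596 = 5221;  9008 + 5221 = 14229
366 + 48 = 414;  1596 + 414 = 2010;  5221 + 2010 = 7231;  14229 + 7231 = 21460
414 + 48 = 462;  2010 + 462 = 2472;  7231 + 2472 = 9703;  21460 + 9703 = 31163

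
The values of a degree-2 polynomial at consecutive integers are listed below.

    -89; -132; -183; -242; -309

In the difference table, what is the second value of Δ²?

-8

D1: -43, -51, -59, -67
D2: -8, -8, -8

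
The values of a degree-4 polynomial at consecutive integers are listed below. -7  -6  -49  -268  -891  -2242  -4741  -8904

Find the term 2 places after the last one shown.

-24766

D1: 1  -43  -219  -623  -1351  -2499  -4163
D2: -44  -176  -404  -728  -1148  -1664
D3: -132  -228  -324  -420  -516
D4: -96  -96  -96  -96
Fourth differences constant at -96.
-516 − 96 = -612;  -1664 − 612 = -2276;  -4163 − 2276 = -6439;  -8904 − 6439 = -15343
-612 − 96 = -708;  -2276 − 708 = -2984;  -6439 − 2984 = -9423;  -15343 − 9423 = -24766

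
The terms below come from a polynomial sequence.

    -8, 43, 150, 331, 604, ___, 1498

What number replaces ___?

987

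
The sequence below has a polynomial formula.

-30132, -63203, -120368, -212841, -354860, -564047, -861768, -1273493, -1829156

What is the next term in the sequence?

-2563515

Δ: -33071  -57165  -92473  -142019  -209187  -297721  -411725  -555663
Δ²: -24094  -35308  -49546  -67168  -88534  -114004  -143938
Δ³: -11214  -14238  -17622  -21366  -25470  -29934
Δ⁴: -3024  -3384  -3744  -4104  -4464
Δ⁵: -360  -360  -360  -360
Fifth differences constant at -360.
-4464 − 360 = -4824;  -29934 − 4824 = -34758;  -143938 − 34758 = -178696;  -555663 − 178696 = -734359;  -1829156 − 734359 = -2563515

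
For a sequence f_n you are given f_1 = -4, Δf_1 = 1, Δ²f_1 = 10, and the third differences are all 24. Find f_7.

632

Build the table forward from the leading diagonal:
Third differences: 24, 24, 24, 24, 24, 24, 24
Second differences: 10, 34, 58, 82, 106, 130, 154
First differences: 1, 11, 45, 103, 185, 291, 421
f: -4, -3, 8, 53, 156, 341, 632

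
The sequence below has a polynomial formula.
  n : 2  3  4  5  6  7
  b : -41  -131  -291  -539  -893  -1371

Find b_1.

-3

-90  -160  -248  -354  -478
-70  -88  -106  -124
-18  -18  -18
The third differences are constant at -18.
Work back: -70 + 18 = -52;  -90 + 52 = -38;  -41 + 38 = -3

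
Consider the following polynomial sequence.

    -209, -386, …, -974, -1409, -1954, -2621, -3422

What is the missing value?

Using the last 5 terms:
Δ: -435  -545  -667  -801
Δ²: -110  -122  -134
Δ³: -12  -12
Constant third difference = -12.
Extend backward: -110 + 12 = -98;  -435 + 98 = -337;  -974 + 337 = -637

-637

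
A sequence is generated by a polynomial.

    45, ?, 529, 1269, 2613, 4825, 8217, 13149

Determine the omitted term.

Using the last 6 terms:
D1: 740, 1344, 2212, 3392, 4932
D2: 604, 868, 1180, 1540
D3: 264, 312, 360
D4: 48, 48
Constant fourth difference = 48.
Extend backward: 264 − 48 = 216;  604 − 216 = 388;  740 − 388 = 352;  529 − 352 = 177

177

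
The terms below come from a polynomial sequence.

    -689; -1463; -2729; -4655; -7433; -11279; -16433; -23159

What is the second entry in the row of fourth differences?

D1: -774, -1266, -1926, -2778, -3846, -5154, -6726
D2: -492, -660, -852, -1068, -1308, -1572
D3: -168, -192, -216, -240, -264
D4: -24, -24, -24, -24

-24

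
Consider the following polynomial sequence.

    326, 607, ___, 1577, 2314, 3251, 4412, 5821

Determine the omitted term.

1016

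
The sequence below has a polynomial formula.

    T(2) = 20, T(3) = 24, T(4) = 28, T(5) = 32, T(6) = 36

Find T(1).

D1: 4, 4, 4, 4
The first differences are constant at 4.
Work back: 20 − 4 = 16

16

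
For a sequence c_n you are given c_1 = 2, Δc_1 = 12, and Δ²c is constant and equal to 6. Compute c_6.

122

Build the table forward from the leading diagonal:
D2: 6, 6, 6, 6, 6, 6
D1: 12, 18, 24, 30, 36, 42
c: 2, 14, 32, 56, 86, 122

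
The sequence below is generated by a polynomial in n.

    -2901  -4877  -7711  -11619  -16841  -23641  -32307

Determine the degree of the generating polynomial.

4

First differences: -1976, -2834, -3908, -5222, -6800, -8666
Second differences: -858, -1074, -1314, -1578, -1866
Third differences: -216, -240, -264, -288
Fourth differences: -24, -24, -24
The fourth differences are constant, so the polynomial has degree 4.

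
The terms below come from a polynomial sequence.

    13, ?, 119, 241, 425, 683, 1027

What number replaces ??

47

Using the last 5 terms:
First differences: 122  184  258  344
Second differences: 62  74  86
Third differences: 12  12
Constant third difference = 12.
Extend backward: 62 − 12 = 50;  122 − 50 = 72;  119 − 72 = 47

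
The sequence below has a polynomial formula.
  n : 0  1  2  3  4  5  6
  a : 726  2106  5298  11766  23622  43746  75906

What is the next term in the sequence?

1380  3192  6468  11856  20124  32160
1812  3276  5388  8268  12036
1464  2112  2880  3768
648  768  888
120  120
Constant fifth difference = 120, so extend:
888 + 120 = 1008;  3768 + 1008 = 4776;  12036 + 4776 = 16812;  32160 + 16812 = 48972;  75906 + 48972 = 124878

124878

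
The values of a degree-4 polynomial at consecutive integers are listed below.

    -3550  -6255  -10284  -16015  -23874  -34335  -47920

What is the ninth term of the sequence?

-86790

Δ: -2705, -4029, -5731, -7859, -10461, -13585
Δ²: -1324, -1702, -2128, -2602, -3124
Δ³: -378, -426, -474, -522
Δ⁴: -48, -48, -48
Constant fourth difference = -48, so extend:
-522 − 48 = -570;  -3124 − 570 = -3694;  -13585 − 3694 = -17279;  -47920 − 17279 = -65199
-570 − 48 = -618;  -3694 − 618 = -4312;  -17279 − 4312 = -21591;  -65199 − 21591 = -86790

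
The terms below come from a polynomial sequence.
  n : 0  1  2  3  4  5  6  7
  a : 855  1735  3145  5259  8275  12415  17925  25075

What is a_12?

96555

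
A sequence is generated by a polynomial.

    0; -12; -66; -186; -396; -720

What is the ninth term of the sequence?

-2616

Δ: -12, -54, -120, -210, -324
Δ²: -42, -66, -90, -114
Δ³: -24, -24, -24
Constant third difference = -24, so extend:
-114 − 24 = -138;  -324 − 138 = -462;  -720 − 462 = -1182
-138 − 24 = -162;  -462 − 162 = -624;  -1182 − 624 = -1806
-162 − 24 = -186;  -624 − 186 = -810;  -1806 − 810 = -2616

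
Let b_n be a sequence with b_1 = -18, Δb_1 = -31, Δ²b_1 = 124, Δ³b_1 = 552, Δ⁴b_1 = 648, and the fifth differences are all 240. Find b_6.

Build the table forward from the leading diagonal:
Fifth differences: 240  240  240  240  240  240
Fourth differences: 648  888  1128  1368  1608  1848
Third differences: 552  1200  2088  3216  4584  6192
Second differences: 124  676  1876  3964  7180  11764
First differences: -31  93  769  2645  6609  13789
b: -18  -49  44  813  3458  10067

10067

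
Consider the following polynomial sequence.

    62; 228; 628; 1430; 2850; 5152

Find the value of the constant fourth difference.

D1: 166, 400, 802, 1420, 2302
D2: 234, 402, 618, 882
D3: 168, 216, 264
D4: 48, 48

48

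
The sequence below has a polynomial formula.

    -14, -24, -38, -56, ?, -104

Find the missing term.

-78

Using the first 4 terms:
D1: -10  -14  -18
D2: -4  -4
Constant second difference = -4.
Extend forward: -18 − 4 = -22;  -56 − 22 = -78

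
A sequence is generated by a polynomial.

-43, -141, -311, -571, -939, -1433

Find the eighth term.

First differences: -98 , -170 , -260 , -368 , -494
Second differences: -72 , -90 , -108 , -126
Third differences: -18 , -18 , -18
The third differences are constant (-18).
-126 − 18 = -144;  -494 − 144 = -638;  -1433 − 638 = -2071
-144 − 18 = -162;  -638 − 162 = -800;  -2071 − 800 = -2871

-2871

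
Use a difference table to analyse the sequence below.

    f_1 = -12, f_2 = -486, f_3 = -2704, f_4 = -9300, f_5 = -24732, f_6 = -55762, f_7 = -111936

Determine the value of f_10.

-578622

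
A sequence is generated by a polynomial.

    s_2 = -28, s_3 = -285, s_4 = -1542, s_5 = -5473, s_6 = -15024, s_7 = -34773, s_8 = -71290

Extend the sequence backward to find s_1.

-9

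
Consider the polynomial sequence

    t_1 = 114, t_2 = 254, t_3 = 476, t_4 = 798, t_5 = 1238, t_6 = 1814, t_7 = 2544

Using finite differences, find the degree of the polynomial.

First differences: 140, 222, 322, 440, 576, 730
Second differences: 82, 100, 118, 136, 154
Third differences: 18, 18, 18, 18
The third differences are constant, so the polynomial has degree 3.

3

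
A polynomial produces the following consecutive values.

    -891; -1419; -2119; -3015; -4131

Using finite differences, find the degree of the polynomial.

3

D1: -528, -700, -896, -1116
D2: -172, -196, -220
D3: -24, -24
The third differences are constant, so the polynomial has degree 3.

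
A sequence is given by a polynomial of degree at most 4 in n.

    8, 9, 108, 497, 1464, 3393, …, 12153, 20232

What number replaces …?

6764

Using the first 6 terms:
First differences: 1  99  389  967  1929
Second differences: 98  290  578  962
Third differences: 192  288  384
Fourth differences: 96  96
Constant fourth difference = 96.
Extend forward: 384 + 96 = 480;  962 + 480 = 1442;  1929 + 1442 = 3371;  3393 + 3371 = 6764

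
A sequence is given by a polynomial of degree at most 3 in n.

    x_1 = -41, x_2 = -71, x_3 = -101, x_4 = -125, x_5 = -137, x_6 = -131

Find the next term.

-101

First differences: -30, -30, -24, -12, 6
Second differences: 0, 6, 12, 18
Third differences: 6, 6, 6
Constant third difference = 6, so extend:
18 + 6 = 24;  6 + 24 = 30;  -131 + 30 = -101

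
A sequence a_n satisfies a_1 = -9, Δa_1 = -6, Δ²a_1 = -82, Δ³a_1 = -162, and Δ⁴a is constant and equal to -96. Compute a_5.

-1269

Build the table forward from the leading diagonal:
Fourth differences: -96  -96  -96  -96  -96
Third differences: -162  -258  -354  -450  -546
Second differences: -82  -244  -502  -856  -1306
First differences: -6  -88  -332  -834  -1690
a: -9  -15  -103  -435  -1269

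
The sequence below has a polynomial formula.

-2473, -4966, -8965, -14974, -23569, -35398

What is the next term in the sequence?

Δ: -2493  -3999  -6009  -8595  -11829
Δ²: -1506  -2010  -2586  -3234
Δ³: -504  -576  -648
Δ⁴: -72  -72
The fourth differences are constant (-72).
-648 − 72 = -720;  -3234 − 720 = -3954;  -11829 − 3954 = -15783;  -35398 − 15783 = -51181

-51181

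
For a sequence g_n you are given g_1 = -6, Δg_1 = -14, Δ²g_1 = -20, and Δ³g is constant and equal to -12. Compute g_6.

Build the table forward from the leading diagonal:
Third differences: -12, -12, -12, -12, -12, -12
Second differences: -20, -32, -44, -56, -68, -80
First differences: -14, -34, -66, -110, -166, -234
g: -6, -20, -54, -120, -230, -396

-396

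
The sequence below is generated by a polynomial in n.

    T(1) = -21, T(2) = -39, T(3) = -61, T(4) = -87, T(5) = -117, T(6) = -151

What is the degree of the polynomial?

2

First differences: -18, -22, -26, -30, -34
Second differences: -4, -4, -4, -4
The second differences are constant, so the polynomial has degree 2.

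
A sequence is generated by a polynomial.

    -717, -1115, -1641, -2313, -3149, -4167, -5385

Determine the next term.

First differences: -398, -526, -672, -836, -1018, -1218
Second differences: -128, -146, -164, -182, -200
Third differences: -18, -18, -18, -18
The third differences are constant (-18).
-200 − 18 = -218;  -1218 − 218 = -1436;  -5385 − 1436 = -6821

-6821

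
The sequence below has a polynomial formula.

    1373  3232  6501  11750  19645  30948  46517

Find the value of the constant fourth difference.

96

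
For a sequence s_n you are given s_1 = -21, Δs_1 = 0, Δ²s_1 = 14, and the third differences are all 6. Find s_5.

87

Build the table forward from the leading diagonal:
D3: 6  6  6  6  6
D2: 14  20  26  32  38
D1: 0  14  34  60  92
s: -21  -21  -7  27  87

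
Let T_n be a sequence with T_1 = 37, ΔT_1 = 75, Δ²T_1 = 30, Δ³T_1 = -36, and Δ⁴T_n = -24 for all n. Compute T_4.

316

Build the table forward from the leading diagonal:
D4: -24  -24  -24  -24
D3: -36  -60  -84  -108
D2: 30  -6  -66  -150
D1: 75  105  99  33
T: 37  112  217  316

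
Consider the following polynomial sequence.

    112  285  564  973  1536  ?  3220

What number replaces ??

Using the first 5 terms:
First differences: 173, 279, 409, 563
Second differences: 106, 130, 154
Third differences: 24, 24
Constant third difference = 24.
Extend forward: 154 + 24 = 178;  563 + 178 = 741;  1536 + 741 = 2277

2277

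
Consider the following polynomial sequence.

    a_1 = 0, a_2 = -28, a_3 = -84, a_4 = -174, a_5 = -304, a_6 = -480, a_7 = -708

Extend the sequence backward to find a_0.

D1: -28, -56, -90, -130, -176, -228
D2: -28, -34, -40, -46, -52
D3: -6, -6, -6, -6
The third differences are constant at -6.
Work back: -28 + 6 = -22;  -28 + 22 = -6;  0 + 6 = 6

6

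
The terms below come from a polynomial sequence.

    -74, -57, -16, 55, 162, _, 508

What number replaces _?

Using the first 5 terms:
17, 41, 71, 107
24, 30, 36
6, 6
Constant third difference = 6.
Extend forward: 36 + 6 = 42;  107 + 42 = 149;  162 + 149 = 311

311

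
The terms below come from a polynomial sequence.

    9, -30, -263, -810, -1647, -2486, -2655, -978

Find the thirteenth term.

-39 , -233 , -547 , -837 , -839 , -169 , 1677
-194 , -314 , -290 , -2 , 670 , 1846
-120 , 24 , 288 , 672 , 1176
144 , 264 , 384 , 504
120 , 120 , 120
The fifth differences are constant (120).
504 + 120 = 624;  1176 + 624 = 1800;  1846 + 1800 = 3646;  1677 + 3646 = 5323;  -978 + 5323 = 4345
624 + 120 = 744;  1800 + 744 = 2544;  3646 + 2544 = 6190;  5323 + 6190 = 11513;  4345 + 11513 = 15858
744 + 120 = 864;  2544 + 864 = 3408;  6190 + 3408 = 9598;  11513 + 9598 = 21111;  15858 + 21111 = 36969
864 + 120 = 984;  3408 + 984 = 4392;  9598 + 4392 = 13990;  21111 + 13990 = 35101;  36969 + 35101 = 72070
984 + 120 = 1104;  4392 + 1104 = 5496;  13990 + 5496 = 19486;  35101 + 19486 = 54587;  72070 + 54587 = 126657

126657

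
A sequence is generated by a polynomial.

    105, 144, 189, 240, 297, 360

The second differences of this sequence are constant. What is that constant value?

First differences: 39, 45, 51, 57, 63
Second differences: 6, 6, 6, 6

6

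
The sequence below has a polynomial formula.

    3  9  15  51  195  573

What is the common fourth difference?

48

D1: 6, 6, 36, 144, 378
D2: 0, 30, 108, 234
D3: 30, 78, 126
D4: 48, 48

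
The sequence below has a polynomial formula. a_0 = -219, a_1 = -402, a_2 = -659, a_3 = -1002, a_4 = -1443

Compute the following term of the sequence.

-1994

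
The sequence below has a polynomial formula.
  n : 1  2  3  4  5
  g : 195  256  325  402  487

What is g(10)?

D1: 61, 69, 77, 85
D2: 8, 8, 8
Constant second difference = 8, so extend:
85 + 8 = 93;  487 + 93 = 580
93 + 8 = 101;  580 + 101 = 681
101 + 8 = 109;  681 + 109 = 790
109 + 8 = 117;  790 + 117 = 907
117 + 8 = 125;  907 + 125 = 1032

1032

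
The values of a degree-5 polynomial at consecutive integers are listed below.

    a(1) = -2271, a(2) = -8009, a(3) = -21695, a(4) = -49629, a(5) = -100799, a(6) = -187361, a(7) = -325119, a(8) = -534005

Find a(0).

-5738  -13686  -27934  -51170  -86562  -137758  -208886
-7948  -14248  -23236  -35392  -51196  -71128
-6300  -8988  -12156  -15804  -19932
-2688  -3168  -3648  -4128
-480  -480  -480
The fifth differences are constant at -480.
Work back: -2688 + 480 = -2208;  -6300 + 2208 = -4092;  -7948 + 4092 = -3856;  -5738 + 3856 = -1882;  -2271 + 1882 = -389

-389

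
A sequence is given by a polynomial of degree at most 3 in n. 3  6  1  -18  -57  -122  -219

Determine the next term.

3, -5, -19, -39, -65, -97
-8, -14, -20, -26, -32
-6, -6, -6, -6
The third differences are constant (-6).
-32 − 6 = -38;  -97 − 38 = -135;  -219 − 135 = -354

-354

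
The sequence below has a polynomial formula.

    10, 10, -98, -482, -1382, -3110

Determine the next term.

-6050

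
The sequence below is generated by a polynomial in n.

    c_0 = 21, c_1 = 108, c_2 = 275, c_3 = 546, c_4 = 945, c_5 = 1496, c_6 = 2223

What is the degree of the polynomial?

87, 167, 271, 399, 551, 727
80, 104, 128, 152, 176
24, 24, 24, 24
The third differences are constant, so the polynomial has degree 3.

3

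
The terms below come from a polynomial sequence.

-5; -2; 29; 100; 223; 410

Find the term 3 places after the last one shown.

1475

First differences: 3, 31, 71, 123, 187
Second differences: 28, 40, 52, 64
Third differences: 12, 12, 12
Constant third difference = 12, so extend:
64 + 12 = 76;  187 + 76 = 263;  410 + 263 = 673
76 + 12 = 88;  263 + 88 = 351;  673 + 351 = 1024
88 + 12 = 100;  351 + 100 = 451;  1024 + 451 = 1475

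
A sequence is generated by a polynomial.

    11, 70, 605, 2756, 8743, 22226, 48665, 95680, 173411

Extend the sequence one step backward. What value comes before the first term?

59, 535, 2151, 5987, 13483, 26439, 47015, 77731
476, 1616, 3836, 7496, 12956, 20576, 30716
1140, 2220, 3660, 5460, 7620, 10140
1080, 1440, 1800, 2160, 2520
360, 360, 360, 360
The fifth differences are constant at 360.
Work back: 1080 − 360 = 720;  1140 − 720 = 420;  476 − 420 = 56;  59 − 56 = 3;  11 − 3 = 8

8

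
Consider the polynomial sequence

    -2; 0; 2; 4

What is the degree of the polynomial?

First differences: 2, 2, 2
The first differences are constant, so the polynomial has degree 1.

1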